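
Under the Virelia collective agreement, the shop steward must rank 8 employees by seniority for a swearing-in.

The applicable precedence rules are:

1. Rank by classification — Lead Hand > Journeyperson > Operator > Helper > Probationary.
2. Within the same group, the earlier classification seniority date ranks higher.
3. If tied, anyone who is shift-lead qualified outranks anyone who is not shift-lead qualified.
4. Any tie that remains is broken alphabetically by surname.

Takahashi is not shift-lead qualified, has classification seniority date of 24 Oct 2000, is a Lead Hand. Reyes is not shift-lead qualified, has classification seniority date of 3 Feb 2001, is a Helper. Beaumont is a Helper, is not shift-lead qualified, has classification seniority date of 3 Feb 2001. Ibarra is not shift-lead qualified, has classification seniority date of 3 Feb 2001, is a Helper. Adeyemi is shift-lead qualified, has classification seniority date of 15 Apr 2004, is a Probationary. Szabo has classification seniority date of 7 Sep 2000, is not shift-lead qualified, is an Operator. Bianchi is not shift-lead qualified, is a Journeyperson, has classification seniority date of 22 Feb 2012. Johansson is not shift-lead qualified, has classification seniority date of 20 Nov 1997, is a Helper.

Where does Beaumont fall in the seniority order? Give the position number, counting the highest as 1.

By classification: Takahashi (Lead Hand); then Bianchi (Journeyperson); then Szabo (Operator); then Johansson, Beaumont, Ibarra and Reyes (Helper); then Adeyemi (Probationary).
Among Johansson, Beaumont, Ibarra and Reyes, by classification seniority date (earlier first): Johansson (20 Nov 1997) before Beaumont, Ibarra and Reyes (3 Feb 2001).
Beaumont, Ibarra and Reyes are each not shift-lead qualified, so the next rule applies.
Among Beaumont, Ibarra and Reyes, alphabetically by surname: Beaumont before Ibarra before Reyes.
Order: Takahashi, Bianchi, Szabo, Johansson, Beaumont, Ibarra, Reyes, Adeyemi. So position 5.

5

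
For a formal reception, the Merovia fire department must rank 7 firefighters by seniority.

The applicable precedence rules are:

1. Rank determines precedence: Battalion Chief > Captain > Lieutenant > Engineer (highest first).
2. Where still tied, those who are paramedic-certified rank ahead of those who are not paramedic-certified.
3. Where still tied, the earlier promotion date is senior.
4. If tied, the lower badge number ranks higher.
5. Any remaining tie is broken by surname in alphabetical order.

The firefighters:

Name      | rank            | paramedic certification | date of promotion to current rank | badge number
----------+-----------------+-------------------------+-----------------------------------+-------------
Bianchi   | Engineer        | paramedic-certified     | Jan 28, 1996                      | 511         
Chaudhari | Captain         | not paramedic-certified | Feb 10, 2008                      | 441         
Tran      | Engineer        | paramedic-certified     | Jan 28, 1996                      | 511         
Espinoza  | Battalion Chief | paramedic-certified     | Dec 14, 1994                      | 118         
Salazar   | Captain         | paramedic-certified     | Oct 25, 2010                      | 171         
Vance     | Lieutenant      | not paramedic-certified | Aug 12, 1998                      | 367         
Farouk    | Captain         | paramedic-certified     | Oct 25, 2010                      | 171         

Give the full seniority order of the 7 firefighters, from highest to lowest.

By rank: Espinoza (Battalion Chief); then Farouk, Salazar and Chaudhari (Captain); then Vance (Lieutenant); then Bianchi and Tran (Engineer).
Among Farouk, Salazar and Chaudhari, paramedic-certified before not paramedic-certified: Farouk and Salazar (paramedic-certified) before Chaudhari (not paramedic-certified).
Farouk and Salazar both have date of promotion to current rank Oct 25, 2010, so the next rule applies.
Farouk and Salazar both have badge number 171, so the next rule applies.
Among Farouk and Salazar, alphabetically by surname: Farouk before Salazar.
Bianchi and Tran are each paramedic-certified, so the next rule applies.
Bianchi and Tran both have date of promotion to current rank Jan 28, 1996, so the next rule applies.
Bianchi and Tran both have badge number 511, so the next rule applies.
Among Bianchi and Tran, alphabetically by surname: Bianchi before Tran.
Full order: Espinoza, Farouk, Salazar, Chaudhari, Vance, Bianchi, Tran.

Espinoza, Farouk, Salazar, Chaudhari, Vance, Bianchi, Tran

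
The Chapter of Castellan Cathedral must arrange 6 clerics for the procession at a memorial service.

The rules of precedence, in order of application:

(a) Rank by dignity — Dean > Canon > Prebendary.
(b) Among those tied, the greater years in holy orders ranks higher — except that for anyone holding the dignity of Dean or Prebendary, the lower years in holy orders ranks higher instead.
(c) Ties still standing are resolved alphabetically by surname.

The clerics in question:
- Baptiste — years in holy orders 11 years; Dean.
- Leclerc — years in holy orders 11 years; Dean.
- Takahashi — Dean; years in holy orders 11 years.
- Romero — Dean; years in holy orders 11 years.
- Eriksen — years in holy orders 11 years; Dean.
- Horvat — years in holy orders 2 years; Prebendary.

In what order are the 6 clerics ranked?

Baptiste, Eriksen, Leclerc, Romero, Takahashi, Horvat

By dignity: Baptiste, Eriksen, Leclerc, Romero and Takahashi (Dean); then Horvat (Prebendary).
Baptiste, Eriksen, Leclerc, Romero and Takahashi all have years in holy orders 11 years, so the next rule applies.
Among Baptiste, Eriksen, Leclerc, Romero and Takahashi, alphabetically by surname: Baptiste before Eriksen before Leclerc before Romero before Takahashi.
Full order: Baptiste, Eriksen, Leclerc, Romero, Takahashi, Horvat.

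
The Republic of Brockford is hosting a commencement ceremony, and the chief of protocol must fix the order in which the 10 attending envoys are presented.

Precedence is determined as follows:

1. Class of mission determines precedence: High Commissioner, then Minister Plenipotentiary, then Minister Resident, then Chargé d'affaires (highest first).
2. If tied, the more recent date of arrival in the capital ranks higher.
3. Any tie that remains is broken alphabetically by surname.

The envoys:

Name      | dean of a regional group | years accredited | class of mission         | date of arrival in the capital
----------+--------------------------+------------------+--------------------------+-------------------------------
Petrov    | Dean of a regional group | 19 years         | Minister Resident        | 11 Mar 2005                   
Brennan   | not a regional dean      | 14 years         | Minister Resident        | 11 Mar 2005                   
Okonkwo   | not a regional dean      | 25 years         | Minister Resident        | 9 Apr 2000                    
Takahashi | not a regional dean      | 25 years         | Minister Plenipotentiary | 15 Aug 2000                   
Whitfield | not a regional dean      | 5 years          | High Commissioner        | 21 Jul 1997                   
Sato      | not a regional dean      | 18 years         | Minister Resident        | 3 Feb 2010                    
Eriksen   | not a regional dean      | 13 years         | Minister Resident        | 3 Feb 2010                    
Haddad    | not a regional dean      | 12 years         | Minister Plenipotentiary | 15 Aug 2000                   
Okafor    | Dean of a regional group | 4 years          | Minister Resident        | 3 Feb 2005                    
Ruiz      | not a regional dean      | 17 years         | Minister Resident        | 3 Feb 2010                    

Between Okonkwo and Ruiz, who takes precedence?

Ruiz

By class of mission: Whitfield (High Commissioner); then Haddad and Takahashi (Minister Plenipotentiary); then Eriksen, Ruiz, Sato, Brennan, Petrov, Okafor and Okonkwo (Minister Resident).
Haddad and Takahashi both have date of arrival in the capital 15 Aug 2000, so the next rule applies.
Among Haddad and Takahashi, alphabetically by surname: Haddad before Takahashi.
Among Eriksen, Ruiz, Sato, Brennan, Petrov, Okafor and Okonkwo, by date of arrival in the capital (later first): Eriksen, Ruiz and Sato (3 Feb 2010) before Brennan and Petrov (11 Mar 2005) before Okafor (3 Feb 2005) before Okonkwo (9 Apr 2000).
Among Eriksen, Ruiz and Sato, alphabetically by surname: Eriksen before Ruiz before Sato.
Among Brennan and Petrov, alphabetically by surname: Brennan before Petrov.
So Ruiz takes precedence.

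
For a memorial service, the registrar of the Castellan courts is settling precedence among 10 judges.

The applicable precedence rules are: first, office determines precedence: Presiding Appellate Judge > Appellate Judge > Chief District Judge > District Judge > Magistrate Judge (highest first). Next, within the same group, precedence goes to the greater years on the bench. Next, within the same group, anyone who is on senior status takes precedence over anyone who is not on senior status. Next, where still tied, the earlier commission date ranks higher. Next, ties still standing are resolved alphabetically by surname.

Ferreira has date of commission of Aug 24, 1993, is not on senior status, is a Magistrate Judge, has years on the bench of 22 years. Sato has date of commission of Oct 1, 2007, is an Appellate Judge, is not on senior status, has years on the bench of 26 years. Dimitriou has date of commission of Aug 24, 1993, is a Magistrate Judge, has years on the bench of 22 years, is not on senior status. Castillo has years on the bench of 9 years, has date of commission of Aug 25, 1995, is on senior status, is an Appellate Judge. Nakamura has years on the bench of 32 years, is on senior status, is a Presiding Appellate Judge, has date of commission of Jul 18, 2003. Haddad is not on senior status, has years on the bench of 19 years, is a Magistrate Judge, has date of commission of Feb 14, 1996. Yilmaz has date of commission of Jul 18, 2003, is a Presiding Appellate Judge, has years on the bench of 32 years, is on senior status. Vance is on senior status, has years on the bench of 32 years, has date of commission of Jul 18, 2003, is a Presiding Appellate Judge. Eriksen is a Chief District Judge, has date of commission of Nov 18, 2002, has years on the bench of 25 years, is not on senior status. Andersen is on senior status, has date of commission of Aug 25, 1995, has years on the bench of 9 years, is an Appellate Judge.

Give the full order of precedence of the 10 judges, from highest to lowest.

By office: Nakamura, Vance and Yilmaz (Presiding Appellate Judge); then Sato, Andersen and Castillo (Appellate Judge); then Eriksen (Chief District Judge); then Dimitriou, Ferreira and Haddad (Magistrate Judge).
Nakamura, Vance and Yilmaz all have years on the bench 32 years, so the next rule applies.
Nakamura, Vance and Yilmaz are each on senior status, so the next rule applies.
Nakamura, Vance and Yilmaz all have date of commission Jul 18, 2003, so the next rule applies.
Among Nakamura, Vance and Yilmaz, alphabetically by surname: Nakamura before Vance before Yilmaz.
Among Sato, Andersen and Castillo, by years on the bench (higher first): Sato (26 years) before Andersen and Castillo (9 years).
Andersen and Castillo are each on senior status, so the next rule applies.
Andersen and Castillo both have date of commission Aug 25, 1995, so the next rule applies.
Among Andersen and Castillo, alphabetically by surname: Andersen before Castillo.
Among Dimitriou, Ferreira and Haddad, by years on the bench (higher first): Dimitriou and Ferreira (22 years) before Haddad (19 years).
Dimitriou and Ferreira are each not on senior status, so the next rule applies.
Dimitriou and Ferreira both have date of commission Aug 24, 1993, so the next rule applies.
Among Dimitriou and Ferreira, alphabetically by surname: Dimitriou before Ferreira.
Full order: Nakamura, Vance, Yilmaz, Sato, Andersen, Castillo, Eriksen, Dimitriou, Ferreira, Haddad.

Nakamura, Vance, Yilmaz, Sato, Andersen, Castillo, Eriksen, Dimitriou, Ferreira, Haddad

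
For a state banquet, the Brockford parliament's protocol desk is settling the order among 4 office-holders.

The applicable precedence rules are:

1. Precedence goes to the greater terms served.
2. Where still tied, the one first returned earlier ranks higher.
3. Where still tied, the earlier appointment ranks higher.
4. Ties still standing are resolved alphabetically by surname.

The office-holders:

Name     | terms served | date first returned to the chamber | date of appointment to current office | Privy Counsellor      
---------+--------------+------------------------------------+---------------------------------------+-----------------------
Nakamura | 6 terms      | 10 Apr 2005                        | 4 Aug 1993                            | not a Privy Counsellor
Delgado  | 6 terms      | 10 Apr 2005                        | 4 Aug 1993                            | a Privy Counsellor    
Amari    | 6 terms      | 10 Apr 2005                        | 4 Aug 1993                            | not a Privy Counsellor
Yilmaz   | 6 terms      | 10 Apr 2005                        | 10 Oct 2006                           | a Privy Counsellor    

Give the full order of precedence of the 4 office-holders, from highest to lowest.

By terms served (higher first): Amari, Delgado, Nakamura and Yilmaz (each 6 terms).
Amari, Delgado, Nakamura and Yilmaz all have date first returned to the chamber 10 Apr 2005, so the next rule applies.
Among Amari, Delgado, Nakamura and Yilmaz, by date of appointment to current office (earlier first): Amari, Delgado and Nakamura (4 Aug 1993) before Yilmaz (10 Oct 2006).
Among Amari, Delgado and Nakamura, alphabetically by surname: Amari before Delgado before Nakamura.
Full order: Amari, Delgado, Nakamura, Yilmaz.

Amari, Delgado, Nakamura, Yilmaz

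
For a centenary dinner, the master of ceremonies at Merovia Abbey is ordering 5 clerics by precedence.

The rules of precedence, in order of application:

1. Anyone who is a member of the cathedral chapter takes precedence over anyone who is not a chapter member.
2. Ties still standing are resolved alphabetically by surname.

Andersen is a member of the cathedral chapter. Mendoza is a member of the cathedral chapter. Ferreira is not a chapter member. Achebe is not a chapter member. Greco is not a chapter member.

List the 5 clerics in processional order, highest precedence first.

Andersen, Mendoza, Achebe, Ferreira, Greco

By the first rule: Andersen and Mendoza (both a member of the cathedral chapter); then Achebe, Ferreira and Greco (each not a chapter member).
Among Andersen and Mendoza, alphabetically by surname: Andersen before Mendoza.
Among Achebe, Ferreira and Greco, alphabetically by surname: Achebe before Ferreira before Greco.
Full order: Andersen, Mendoza, Achebe, Ferreira, Greco.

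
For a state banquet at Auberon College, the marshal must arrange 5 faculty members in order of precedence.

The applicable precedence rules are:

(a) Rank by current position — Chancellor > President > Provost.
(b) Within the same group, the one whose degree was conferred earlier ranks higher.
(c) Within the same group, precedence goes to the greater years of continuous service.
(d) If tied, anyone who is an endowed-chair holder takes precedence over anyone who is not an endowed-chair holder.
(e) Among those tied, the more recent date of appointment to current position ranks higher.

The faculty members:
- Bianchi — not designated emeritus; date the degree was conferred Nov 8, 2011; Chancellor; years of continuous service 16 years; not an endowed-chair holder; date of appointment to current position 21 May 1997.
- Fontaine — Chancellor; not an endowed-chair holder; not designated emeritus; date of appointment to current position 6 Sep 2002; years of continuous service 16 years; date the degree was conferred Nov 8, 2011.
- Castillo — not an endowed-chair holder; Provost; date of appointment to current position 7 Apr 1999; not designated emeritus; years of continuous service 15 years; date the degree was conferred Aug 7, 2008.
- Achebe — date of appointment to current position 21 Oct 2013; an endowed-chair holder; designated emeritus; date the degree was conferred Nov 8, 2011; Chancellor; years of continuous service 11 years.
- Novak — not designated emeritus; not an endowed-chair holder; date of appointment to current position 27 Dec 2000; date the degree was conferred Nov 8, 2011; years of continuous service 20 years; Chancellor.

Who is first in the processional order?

By current position: Novak, Fontaine, Bianchi and Achebe (Chancellor); then Castillo (Provost).
Novak, Fontaine, Bianchi and Achebe all have date the degree was conferred Nov 8, 2011, so the next rule applies.
Among Novak, Fontaine, Bianchi and Achebe, by years of continuous service (higher first): Novak (20 years) before Fontaine and Bianchi (16 years) before Achebe (11 years).
Fontaine and Bianchi are each not an endowed-chair holder, so the next rule applies.
Among Fontaine and Bianchi, by date of appointment to current position (later first): Fontaine (6 Sep 2002) before Bianchi (21 May 1997).
Order: Novak, Fontaine, Bianchi, Achebe, Castillo.

Novak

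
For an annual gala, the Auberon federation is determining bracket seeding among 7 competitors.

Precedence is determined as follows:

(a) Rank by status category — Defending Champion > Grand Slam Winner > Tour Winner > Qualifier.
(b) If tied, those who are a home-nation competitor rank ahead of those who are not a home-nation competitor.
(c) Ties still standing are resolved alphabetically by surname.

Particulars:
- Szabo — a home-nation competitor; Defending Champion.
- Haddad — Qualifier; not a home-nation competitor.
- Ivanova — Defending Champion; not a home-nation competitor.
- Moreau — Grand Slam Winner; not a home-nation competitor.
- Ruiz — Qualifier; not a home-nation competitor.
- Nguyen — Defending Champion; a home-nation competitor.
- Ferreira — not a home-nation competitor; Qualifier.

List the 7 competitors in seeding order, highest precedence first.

Nguyen, Szabo, Ivanova, Moreau, Ferreira, Haddad, Ruiz

By status category: Nguyen, Szabo and Ivanova (Defending Champion); then Moreau (Grand Slam Winner); then Ferreira, Haddad and Ruiz (Qualifier).
Among Nguyen, Szabo and Ivanova, a home-nation competitor before not a home-nation competitor: Nguyen and Szabo (a home-nation competitor) before Ivanova (not a home-nation competitor).
Among Nguyen and Szabo, alphabetically by surname: Nguyen before Szabo.
Ferreira, Haddad and Ruiz are each not a home-nation competitor, so the next rule applies.
Among Ferreira, Haddad and Ruiz, alphabetically by surname: Ferreira before Haddad before Ruiz.
Full order: Nguyen, Szabo, Ivanova, Moreau, Ferreira, Haddad, Ruiz.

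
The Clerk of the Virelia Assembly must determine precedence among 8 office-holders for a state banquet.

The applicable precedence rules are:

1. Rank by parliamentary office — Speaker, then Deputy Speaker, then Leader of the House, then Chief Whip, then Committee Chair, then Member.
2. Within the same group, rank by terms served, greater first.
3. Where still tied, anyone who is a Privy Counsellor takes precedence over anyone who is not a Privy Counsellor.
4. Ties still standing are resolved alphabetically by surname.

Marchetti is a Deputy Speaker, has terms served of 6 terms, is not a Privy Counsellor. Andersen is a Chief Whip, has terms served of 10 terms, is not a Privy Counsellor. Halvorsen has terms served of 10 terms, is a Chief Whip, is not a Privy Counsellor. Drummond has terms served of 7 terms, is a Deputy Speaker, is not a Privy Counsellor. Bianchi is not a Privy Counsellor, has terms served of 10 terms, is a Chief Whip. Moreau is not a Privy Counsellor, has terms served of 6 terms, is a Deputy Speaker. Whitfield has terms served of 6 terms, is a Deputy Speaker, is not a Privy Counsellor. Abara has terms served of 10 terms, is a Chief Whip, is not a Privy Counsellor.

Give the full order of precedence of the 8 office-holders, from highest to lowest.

Drummond, Marchetti, Moreau, Whitfield, Abara, Andersen, Bianchi, Halvorsen

By parliamentary office: Drummond, Marchetti, Moreau and Whitfield (Deputy Speaker); then Abara, Andersen, Bianchi and Halvorsen (Chief Whip).
Among Drummond, Marchetti, Moreau and Whitfield, by terms served (higher first): Drummond (7 terms) before Marchetti, Moreau and Whitfield (6 terms).
Marchetti, Moreau and Whitfield are each not a Privy Counsellor, so the next rule applies.
Among Marchetti, Moreau and Whitfield, alphabetically by surname: Marchetti before Moreau before Whitfield.
Abara, Andersen, Bianchi and Halvorsen all have terms served 10 terms, so the next rule applies.
Abara, Andersen, Bianchi and Halvorsen are each not a Privy Counsellor, so the next rule applies.
Among Abara, Andersen, Bianchi and Halvorsen, alphabetically by surname: Abara before Andersen before Bianchi before Halvorsen.
Full order: Drummond, Marchetti, Moreau, Whitfield, Abara, Andersen, Bianchi, Halvorsen.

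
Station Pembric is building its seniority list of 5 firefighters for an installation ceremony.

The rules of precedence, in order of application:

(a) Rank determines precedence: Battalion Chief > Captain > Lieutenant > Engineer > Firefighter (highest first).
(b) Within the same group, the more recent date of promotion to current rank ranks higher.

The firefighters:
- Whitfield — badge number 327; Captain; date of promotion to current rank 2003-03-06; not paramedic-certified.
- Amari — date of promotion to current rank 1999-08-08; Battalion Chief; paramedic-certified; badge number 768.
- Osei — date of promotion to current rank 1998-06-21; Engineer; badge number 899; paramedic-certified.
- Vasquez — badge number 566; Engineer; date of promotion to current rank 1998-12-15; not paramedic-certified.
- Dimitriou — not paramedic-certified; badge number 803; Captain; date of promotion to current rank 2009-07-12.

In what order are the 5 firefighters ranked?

By rank: Amari (Battalion Chief); then Dimitriou and Whitfield (Captain); then Vasquez and Osei (Engineer).
Among Dimitriou and Whitfield, by date of promotion to current rank (later first): Dimitriou (2009-07-12) before Whitfield (2003-03-06).
Among Vasquez and Osei, by date of promotion to current rank (later first): Vasquez (1998-12-15) before Osei (1998-06-21).
Full order: Amari, Dimitriou, Whitfield, Vasquez, Osei.

Amari, Dimitriou, Whitfield, Vasquez, Osei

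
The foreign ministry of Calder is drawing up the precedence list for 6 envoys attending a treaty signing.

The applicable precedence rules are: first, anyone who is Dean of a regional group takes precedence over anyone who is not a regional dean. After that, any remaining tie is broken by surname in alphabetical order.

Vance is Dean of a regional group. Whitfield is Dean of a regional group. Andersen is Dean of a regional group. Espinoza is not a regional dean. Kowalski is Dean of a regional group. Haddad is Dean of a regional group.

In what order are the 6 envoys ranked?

Andersen, Haddad, Kowalski, Vance, Whitfield, Espinoza

By the first rule: Andersen, Haddad, Kowalski, Vance and Whitfield (each Dean of a regional group); then Espinoza (not a regional dean).
Among Andersen, Haddad, Kowalski, Vance and Whitfield, alphabetically by surname: Andersen before Haddad before Kowalski before Vance before Whitfield.
Full order: Andersen, Haddad, Kowalski, Vance, Whitfield, Espinoza.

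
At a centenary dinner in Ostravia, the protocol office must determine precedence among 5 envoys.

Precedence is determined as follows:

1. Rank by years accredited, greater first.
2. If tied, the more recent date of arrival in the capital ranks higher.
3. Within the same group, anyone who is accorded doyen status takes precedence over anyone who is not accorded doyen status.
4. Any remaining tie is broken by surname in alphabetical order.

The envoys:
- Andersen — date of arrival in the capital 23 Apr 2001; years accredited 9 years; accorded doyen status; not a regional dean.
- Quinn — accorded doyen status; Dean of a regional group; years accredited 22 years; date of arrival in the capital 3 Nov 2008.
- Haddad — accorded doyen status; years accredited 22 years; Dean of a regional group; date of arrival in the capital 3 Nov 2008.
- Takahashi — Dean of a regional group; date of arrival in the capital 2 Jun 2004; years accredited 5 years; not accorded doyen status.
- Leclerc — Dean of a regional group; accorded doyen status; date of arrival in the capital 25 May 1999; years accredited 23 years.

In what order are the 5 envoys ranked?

By years accredited (higher first): Leclerc (23 years); then Haddad and Quinn (both 22 years); then Andersen (9 years); then Takahashi (5 years).
Haddad and Quinn both have date of arrival in the capital 3 Nov 2008, so the next rule applies.
Haddad and Quinn are each accorded doyen status, so the next rule applies.
Among Haddad and Quinn, alphabetically by surname: Haddad before Quinn.
Full order: Leclerc, Haddad, Quinn, Andersen, Takahashi.

Leclerc, Haddad, Quinn, Andersen, Takahashi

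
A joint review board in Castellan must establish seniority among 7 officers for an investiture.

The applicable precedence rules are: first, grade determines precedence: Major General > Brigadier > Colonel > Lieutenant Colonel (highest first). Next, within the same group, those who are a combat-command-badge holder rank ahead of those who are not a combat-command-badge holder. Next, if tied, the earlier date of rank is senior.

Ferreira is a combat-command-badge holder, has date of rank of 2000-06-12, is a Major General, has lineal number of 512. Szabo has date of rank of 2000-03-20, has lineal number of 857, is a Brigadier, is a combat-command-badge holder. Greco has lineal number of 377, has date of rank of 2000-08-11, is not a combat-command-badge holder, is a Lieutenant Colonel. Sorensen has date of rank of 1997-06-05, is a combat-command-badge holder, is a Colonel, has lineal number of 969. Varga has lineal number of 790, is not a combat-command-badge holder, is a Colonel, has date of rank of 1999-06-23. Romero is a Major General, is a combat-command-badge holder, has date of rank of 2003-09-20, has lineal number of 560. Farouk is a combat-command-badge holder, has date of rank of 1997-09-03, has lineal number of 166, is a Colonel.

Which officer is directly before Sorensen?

Szabo

By grade: Ferreira and Romero (Major General); then Szabo (Brigadier); then Sorensen, Farouk and Varga (Colonel); then Greco (Lieutenant Colonel).
Ferreira and Romero are each a combat-command-badge holder, so the next rule applies.
Among Ferreira and Romero, by date of rank (earlier first): Ferreira (2000-06-12) before Romero (2003-09-20).
Among Sorensen, Farouk and Varga, a combat-command-badge holder before not a combat-command-badge holder: Sorensen and Farouk (a combat-command-badge holder) before Varga (not a combat-command-badge holder).
Among Sorensen and Farouk, by date of rank (earlier first): Sorensen (1997-06-05) before Farouk (1997-09-03).
Order: Ferreira, Romero, Szabo, Sorensen, Farouk, Varga, Greco.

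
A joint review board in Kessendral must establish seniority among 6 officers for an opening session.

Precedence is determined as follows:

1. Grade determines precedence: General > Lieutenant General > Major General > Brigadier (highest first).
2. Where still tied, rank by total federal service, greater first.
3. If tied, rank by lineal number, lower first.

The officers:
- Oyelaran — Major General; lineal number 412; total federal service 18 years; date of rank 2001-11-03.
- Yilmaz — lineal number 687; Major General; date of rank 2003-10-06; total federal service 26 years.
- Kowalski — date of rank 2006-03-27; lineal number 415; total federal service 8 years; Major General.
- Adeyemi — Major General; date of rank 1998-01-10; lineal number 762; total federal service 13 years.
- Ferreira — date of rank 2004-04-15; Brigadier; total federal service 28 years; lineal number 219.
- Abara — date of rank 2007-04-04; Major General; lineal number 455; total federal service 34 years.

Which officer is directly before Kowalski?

By grade: Abara, Yilmaz, Oyelaran, Adeyemi and Kowalski (Major General); then Ferreira (Brigadier).
Among Abara, Yilmaz, Oyelaran, Adeyemi and Kowalski, by total federal service (higher first): Abara (34 years) before Yilmaz (26 years) before Oyelaran (18 years) before Adeyemi (13 years) before Kowalski (8 years).
Order: Abara, Yilmaz, Oyelaran, Adeyemi, Kowalski, Ferreira.

Adeyemi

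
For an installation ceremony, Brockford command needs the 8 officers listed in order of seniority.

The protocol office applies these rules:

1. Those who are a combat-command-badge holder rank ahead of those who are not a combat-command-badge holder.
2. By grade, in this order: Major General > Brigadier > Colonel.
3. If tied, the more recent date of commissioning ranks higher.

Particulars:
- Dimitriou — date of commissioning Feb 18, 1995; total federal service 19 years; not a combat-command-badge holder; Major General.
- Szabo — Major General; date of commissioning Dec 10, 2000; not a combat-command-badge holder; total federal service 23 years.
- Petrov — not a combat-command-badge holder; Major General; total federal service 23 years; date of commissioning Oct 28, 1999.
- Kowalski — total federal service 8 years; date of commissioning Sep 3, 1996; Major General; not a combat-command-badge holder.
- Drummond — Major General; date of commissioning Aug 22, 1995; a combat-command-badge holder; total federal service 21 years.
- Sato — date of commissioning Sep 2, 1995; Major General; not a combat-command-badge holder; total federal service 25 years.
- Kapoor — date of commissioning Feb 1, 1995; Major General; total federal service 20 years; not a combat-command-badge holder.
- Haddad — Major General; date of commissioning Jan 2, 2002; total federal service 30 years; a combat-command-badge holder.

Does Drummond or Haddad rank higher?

Haddad

By the first rule: Haddad and Drummond (both a combat-command-badge holder); then Szabo, Petrov, Kowalski, Sato, Dimitriou and Kapoor (each not a combat-command-badge holder).
Haddad and Drummond are each Major General, so the next rule applies.
Among Haddad and Drummond, by date of commissioning (later first): Haddad (Jan 2, 2002) before Drummond (Aug 22, 1995).
Szabo, Petrov, Kowalski, Sato, Dimitriou and Kapoor are each Major General, so the next rule applies.
Among Szabo, Petrov, Kowalski, Sato, Dimitriou and Kapoor, by date of commissioning (later first): Szabo (Dec 10, 2000) before Petrov (Oct 28, 1999) before Kowalski (Sep 3, 1996) before Sato (Sep 2, 1995) before Dimitriou (Feb 18, 1995) before Kapoor (Feb 1, 1995).
So Haddad takes precedence.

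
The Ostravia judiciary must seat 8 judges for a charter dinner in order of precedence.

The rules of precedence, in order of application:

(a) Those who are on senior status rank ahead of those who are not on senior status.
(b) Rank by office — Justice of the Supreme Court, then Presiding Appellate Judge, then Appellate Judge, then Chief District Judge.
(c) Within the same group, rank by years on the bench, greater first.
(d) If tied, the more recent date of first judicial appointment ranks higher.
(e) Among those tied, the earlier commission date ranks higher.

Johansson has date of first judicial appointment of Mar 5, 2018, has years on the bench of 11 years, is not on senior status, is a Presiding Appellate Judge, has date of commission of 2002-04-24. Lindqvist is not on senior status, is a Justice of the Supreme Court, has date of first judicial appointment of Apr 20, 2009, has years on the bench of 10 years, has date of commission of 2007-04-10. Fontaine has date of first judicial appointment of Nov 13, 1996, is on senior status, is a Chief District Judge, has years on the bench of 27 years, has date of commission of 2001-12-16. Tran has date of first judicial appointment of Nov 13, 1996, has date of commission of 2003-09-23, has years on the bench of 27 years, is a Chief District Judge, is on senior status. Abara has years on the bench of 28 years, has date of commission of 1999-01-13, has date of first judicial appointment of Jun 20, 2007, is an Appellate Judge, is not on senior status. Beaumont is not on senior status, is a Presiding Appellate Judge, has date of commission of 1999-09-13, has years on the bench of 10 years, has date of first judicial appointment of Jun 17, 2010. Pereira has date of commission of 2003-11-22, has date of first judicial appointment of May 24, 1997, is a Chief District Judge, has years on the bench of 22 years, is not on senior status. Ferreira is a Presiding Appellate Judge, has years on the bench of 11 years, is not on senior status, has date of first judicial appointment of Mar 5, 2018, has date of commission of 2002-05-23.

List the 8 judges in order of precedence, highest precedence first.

By the first rule: Fontaine and Tran (both on senior status); then Lindqvist, Johansson, Ferreira, Beaumont, Abara and Pereira (each not on senior status).
Fontaine and Tran are each Chief District Judge, so the next rule applies.
Fontaine and Tran both have years on the bench 27 years, so the next rule applies.
Fontaine and Tran both have date of first judicial appointment Nov 13, 1996, so the next rule applies.
Among Fontaine and Tran, by date of commission (earlier first): Fontaine (2001-12-16) before Tran (2003-09-23).
Among Lindqvist, Johansson, Ferreira, Beaumont, Abara and Pereira, by office: Lindqvist (Justice of the Supreme Court) before Johansson, Ferreira and Beaumont (Presiding Appellate Judge) before Abara (Appellate Judge) before Pereira (Chief District Judge).
Among Johansson, Ferreira and Beaumont, by years on the bench (higher first): Johansson and Ferreira (11 years) before Beaumont (10 years).
Johansson and Ferreira both have date of first judicial appointment Mar 5, 2018, so the next rule applies.
Among Johansson and Ferreira, by date of commission (earlier first): Johansson (2002-04-24) before Ferreira (2002-05-23).
Full order: Fontaine, Tran, Lindqvist, Johansson, Ferreira, Beaumont, Abara, Pereira.

Fontaine, Tran, Lindqvist, Johansson, Ferreira, Beaumont, Abara, Pereira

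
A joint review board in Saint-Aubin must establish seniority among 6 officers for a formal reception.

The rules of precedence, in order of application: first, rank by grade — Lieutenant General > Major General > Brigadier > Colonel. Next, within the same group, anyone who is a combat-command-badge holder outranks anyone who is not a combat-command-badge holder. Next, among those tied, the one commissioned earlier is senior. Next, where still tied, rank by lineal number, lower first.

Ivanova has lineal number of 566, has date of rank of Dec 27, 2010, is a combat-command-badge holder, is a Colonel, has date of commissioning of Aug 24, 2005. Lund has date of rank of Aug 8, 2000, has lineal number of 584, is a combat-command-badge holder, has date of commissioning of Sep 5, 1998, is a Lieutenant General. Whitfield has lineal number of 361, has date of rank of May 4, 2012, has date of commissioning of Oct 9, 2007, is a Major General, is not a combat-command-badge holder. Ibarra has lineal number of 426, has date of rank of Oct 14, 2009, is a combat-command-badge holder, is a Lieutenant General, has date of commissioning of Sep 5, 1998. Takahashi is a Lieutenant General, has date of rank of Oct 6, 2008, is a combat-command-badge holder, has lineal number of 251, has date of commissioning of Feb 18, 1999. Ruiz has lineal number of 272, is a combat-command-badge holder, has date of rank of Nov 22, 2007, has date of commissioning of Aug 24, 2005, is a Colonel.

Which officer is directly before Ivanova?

By grade: Ibarra, Lund and Takahashi (Lieutenant General); then Whitfield (Major General); then Ruiz and Ivanova (Colonel).
Ibarra, Lund and Takahashi are each a combat-command-badge holder, so the next rule applies.
Among Ibarra, Lund and Takahashi, by date of commissioning (earlier first): Ibarra and Lund (Sep 5, 1998) before Takahashi (Feb 18, 1999).
Among Ibarra and Lund, by lineal number (lower first): Ibarra (426) before Lund (584).
Ruiz and Ivanova are each a combat-command-badge holder, so the next rule applies.
Ruiz and Ivanova both have date of commissioning Aug 24, 2005, so the next rule applies.
Among Ruiz and Ivanova, by lineal number (lower first): Ruiz (272) before Ivanova (566).
Order: Ibarra, Lund, Takahashi, Whitfield, Ruiz, Ivanova.

Ruiz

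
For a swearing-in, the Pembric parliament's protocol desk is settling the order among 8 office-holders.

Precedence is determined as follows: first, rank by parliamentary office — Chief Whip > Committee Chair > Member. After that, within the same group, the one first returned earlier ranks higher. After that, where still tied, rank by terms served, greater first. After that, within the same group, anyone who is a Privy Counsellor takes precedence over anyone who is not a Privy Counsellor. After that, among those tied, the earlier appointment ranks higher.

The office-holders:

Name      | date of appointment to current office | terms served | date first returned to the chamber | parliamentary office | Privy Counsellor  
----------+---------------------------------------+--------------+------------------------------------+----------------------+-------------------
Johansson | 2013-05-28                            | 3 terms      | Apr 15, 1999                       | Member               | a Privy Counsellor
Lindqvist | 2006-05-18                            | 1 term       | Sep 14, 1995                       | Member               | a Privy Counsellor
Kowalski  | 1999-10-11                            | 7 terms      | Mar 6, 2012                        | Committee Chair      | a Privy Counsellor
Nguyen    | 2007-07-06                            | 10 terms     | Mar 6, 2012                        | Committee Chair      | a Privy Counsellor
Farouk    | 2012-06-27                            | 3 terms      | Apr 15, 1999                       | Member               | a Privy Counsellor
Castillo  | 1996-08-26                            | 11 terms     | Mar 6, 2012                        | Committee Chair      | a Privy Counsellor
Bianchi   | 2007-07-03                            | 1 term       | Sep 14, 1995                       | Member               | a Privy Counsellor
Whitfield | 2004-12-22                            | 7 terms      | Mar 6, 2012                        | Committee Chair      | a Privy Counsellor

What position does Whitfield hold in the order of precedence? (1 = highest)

By parliamentary office: Castillo, Nguyen, Kowalski and Whitfield (Committee Chair); then Lindqvist, Bianchi, Farouk and Johansson (Member).
Castillo, Nguyen, Kowalski and Whitfield all have date first returned to the chamber Mar 6, 2012, so the next rule applies.
Among Castillo, Nguyen, Kowalski and Whitfield, by terms served (higher first): Castillo (11 terms) before Nguyen (10 terms) before Kowalski and Whitfield (7 terms).
Kowalski and Whitfield are each a Privy Counsellor, so the next rule applies.
Among Kowalski and Whitfield, by date of appointment to current office (earlier first): Kowalski (1999-10-11) before Whitfield (2004-12-22).
Among Lindqvist, Bianchi, Farouk and Johansson, by date first returned to the chamber (earlier first): Lindqvist and Bianchi (Sep 14, 1995) before Farouk and Johansson (Apr 15, 1999).
Lindqvist and Bianchi both have terms served 1 term, so the next rule applies.
Lindqvist and Bianchi are each a Privy Counsellor, so the next rule applies.
Among Lindqvist and Bianchi, by date of appointment to current office (earlier first): Lindqvist (2006-05-18) before Bianchi (2007-07-03).
Farouk and Johansson both have terms served 3 terms, so the next rule applies.
Farouk and Johansson are each a Privy Counsellor, so the next rule applies.
Among Farouk and Johansson, by date of appointment to current office (earlier first): Farouk (2012-06-27) before Johansson (2013-05-28).
Order: Castillo, Nguyen, Kowalski, Whitfield, Lindqvist, Bianchi, Farouk, Johansson. So position 4.

4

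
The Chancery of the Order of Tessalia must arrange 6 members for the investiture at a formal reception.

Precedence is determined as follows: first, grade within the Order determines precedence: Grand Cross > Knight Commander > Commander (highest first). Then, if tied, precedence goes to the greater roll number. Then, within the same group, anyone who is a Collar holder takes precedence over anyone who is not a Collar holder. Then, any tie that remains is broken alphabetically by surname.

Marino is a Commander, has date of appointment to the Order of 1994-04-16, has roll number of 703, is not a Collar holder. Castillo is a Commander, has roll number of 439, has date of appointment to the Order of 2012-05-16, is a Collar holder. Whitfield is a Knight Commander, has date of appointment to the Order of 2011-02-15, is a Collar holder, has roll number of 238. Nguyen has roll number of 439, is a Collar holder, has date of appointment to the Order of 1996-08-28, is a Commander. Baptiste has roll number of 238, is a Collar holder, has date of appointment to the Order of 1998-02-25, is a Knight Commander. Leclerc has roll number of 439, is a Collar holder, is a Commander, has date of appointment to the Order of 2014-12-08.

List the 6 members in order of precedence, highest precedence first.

By grade within the Order: Baptiste and Whitfield (Knight Commander); then Marino, Castillo, Leclerc and Nguyen (Commander).
Baptiste and Whitfield both have roll number 238, so the next rule applies.
Baptiste and Whitfield are each a Collar holder, so the next rule applies.
Among Baptiste and Whitfield, alphabetically by surname: Baptiste before Whitfield.
Among Marino, Castillo, Leclerc and Nguyen, by roll number (higher first): Marino (703) before Castillo, Leclerc and Nguyen (439).
Castillo, Leclerc and Nguyen are each a Collar holder, so the next rule applies.
Among Castillo, Leclerc and Nguyen, alphabetically by surname: Castillo before Leclerc before Nguyen.
Full order: Baptiste, Whitfield, Marino, Castillo, Leclerc, Nguyen.

Baptiste, Whitfield, Marino, Castillo, Leclerc, Nguyen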